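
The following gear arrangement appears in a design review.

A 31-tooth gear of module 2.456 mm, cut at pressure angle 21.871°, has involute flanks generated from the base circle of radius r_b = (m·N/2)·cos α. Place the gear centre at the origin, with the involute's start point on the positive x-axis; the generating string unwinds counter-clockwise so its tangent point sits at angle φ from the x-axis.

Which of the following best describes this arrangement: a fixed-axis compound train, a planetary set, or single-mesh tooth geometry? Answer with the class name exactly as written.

single-mesh involute tooth geometry (31T wheel at module 2.456)
classification: single-mesh tooth geometry

single-mesh tooth geometry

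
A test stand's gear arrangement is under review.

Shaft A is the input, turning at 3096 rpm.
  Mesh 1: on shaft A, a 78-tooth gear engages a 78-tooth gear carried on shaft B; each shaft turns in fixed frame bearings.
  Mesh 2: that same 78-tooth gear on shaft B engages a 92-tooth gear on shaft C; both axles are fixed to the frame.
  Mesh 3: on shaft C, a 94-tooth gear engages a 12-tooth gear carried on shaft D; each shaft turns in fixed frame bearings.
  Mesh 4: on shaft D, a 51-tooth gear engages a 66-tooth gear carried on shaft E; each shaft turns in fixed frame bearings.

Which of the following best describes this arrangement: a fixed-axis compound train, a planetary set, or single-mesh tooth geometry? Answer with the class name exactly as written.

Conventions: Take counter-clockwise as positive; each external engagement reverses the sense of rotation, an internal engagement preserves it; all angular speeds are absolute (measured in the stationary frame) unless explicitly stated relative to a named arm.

fixed-axis compound train

topology: fixed-axis compound train — 4 meshes, A→E
classification: fixed-axis compound train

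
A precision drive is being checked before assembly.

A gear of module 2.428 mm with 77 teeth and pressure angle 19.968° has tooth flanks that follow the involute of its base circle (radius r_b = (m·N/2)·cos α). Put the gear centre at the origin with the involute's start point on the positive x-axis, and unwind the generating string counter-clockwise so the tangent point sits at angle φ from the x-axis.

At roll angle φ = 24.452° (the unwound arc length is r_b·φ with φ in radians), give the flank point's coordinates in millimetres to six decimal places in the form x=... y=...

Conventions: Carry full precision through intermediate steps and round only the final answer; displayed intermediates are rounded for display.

x=95.498663 y=2.235151

recognized (one wheel, involute flank): single-mesh tooth geometry, m = 2.428, N = 77
pitch radius r_p = m·N/2 = 2.428·77/2 = 93.478000
base radius r_b = r_p·cos α = 93.478000·cos 19.968° = 87.858429
roll angle φ = 24.452° = 0.42676791 rad
x = r_b·(cos φ + φ·sin φ) = 95.498663
y = r_b·(sin φ − φ·cos φ) = 2.235151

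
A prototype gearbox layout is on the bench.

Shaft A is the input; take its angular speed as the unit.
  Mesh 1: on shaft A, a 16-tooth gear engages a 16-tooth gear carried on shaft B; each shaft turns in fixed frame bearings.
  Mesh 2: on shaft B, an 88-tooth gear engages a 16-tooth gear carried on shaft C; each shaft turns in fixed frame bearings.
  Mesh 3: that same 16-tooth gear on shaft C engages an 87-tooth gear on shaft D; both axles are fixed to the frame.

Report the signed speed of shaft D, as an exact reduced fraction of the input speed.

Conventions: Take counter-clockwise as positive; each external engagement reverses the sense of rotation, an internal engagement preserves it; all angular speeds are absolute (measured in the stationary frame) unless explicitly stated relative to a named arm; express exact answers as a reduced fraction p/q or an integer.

-88/87

3-mesh fixed-axis compound train (all bearings frame-fixed)
mesh 1 [16T→16T]: |ω|/ω_in = 1×16/16 = 1, sense flips to −
mesh 2 [88T→16T]: |ω|/ω_in = 1×88/16 = 11/2, sense flips to +
mesh 3 [16T→87T]: |ω|/ω_in = (11/2)×16/87 = 88/87, sense flips to −
signed output speed (× input speed) = -88/87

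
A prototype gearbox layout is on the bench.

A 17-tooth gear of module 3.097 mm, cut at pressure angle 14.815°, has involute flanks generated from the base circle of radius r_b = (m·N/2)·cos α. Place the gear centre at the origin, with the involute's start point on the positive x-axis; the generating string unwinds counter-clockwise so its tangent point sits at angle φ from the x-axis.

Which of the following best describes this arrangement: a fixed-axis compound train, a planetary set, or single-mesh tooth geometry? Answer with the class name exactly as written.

single-mesh tooth geometry

topology: single-mesh involute geometry — m = 3.097, N = 17
classification: single-mesh tooth geometry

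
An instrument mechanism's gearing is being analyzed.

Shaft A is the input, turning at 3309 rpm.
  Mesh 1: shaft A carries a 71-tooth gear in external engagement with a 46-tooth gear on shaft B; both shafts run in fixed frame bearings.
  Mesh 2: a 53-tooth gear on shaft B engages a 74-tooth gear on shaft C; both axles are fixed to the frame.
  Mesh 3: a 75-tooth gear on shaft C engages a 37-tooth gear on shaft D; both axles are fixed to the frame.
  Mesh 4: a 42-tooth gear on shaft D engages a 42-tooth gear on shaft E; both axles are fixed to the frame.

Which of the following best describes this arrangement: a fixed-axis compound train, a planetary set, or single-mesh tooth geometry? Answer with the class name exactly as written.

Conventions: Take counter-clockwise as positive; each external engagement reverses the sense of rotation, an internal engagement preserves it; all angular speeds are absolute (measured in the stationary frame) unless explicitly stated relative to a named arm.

class = fixed-axis compound train [4 meshes; 4 ratios multiply, 4 sense flips]
classification: fixed-axis compound train

fixed-axis compound train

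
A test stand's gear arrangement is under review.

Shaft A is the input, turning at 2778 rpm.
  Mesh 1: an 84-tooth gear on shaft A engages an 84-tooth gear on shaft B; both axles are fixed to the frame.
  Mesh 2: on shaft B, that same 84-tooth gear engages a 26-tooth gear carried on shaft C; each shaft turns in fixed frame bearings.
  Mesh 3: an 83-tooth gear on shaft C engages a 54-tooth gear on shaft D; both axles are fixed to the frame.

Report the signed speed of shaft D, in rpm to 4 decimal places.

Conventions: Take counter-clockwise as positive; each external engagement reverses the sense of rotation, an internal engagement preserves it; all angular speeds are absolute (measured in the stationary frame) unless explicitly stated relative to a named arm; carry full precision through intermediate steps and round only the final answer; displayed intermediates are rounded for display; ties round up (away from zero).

-13795.0256 rpm

recognized (4 fixed axles, 3 meshes): fixed-axis compound train
mesh 1 [84T→84T]: ω = 2778.0000×84/84 = 2778.0000 rpm, sense flips to −
mesh 2 [84T→26T]: ω = 2778.0000×84/26 = 8975.0769 rpm, sense flips to +
mesh 3 [83T→54T]: ω = 8975.0769×83/54 = 13795.0256 rpm, sense flips to −
signed output speed = -13795.0256 rpm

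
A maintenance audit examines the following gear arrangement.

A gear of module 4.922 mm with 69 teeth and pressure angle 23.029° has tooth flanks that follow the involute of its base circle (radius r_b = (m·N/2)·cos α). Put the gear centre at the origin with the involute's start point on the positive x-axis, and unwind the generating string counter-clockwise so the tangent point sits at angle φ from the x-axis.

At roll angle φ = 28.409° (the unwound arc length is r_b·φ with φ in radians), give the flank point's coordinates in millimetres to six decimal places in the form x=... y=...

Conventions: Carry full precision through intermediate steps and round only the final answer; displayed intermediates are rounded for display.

x=174.321860 y=6.195228

topology: single-mesh involute geometry — m = 4.922, N = 69
pitch radius r_p = m·N/2 = 4.922·69/2 = 169.809000
base radius r_b = r_p·cos α = 169.809000·cos 23.029° = 156.276406
roll angle φ = 28.409° = 0.49583059 rad
x = r_b·(cos φ + φ·sin φ) = 174.321860
y = r_b·(sin φ − φ·cos φ) = 6.195228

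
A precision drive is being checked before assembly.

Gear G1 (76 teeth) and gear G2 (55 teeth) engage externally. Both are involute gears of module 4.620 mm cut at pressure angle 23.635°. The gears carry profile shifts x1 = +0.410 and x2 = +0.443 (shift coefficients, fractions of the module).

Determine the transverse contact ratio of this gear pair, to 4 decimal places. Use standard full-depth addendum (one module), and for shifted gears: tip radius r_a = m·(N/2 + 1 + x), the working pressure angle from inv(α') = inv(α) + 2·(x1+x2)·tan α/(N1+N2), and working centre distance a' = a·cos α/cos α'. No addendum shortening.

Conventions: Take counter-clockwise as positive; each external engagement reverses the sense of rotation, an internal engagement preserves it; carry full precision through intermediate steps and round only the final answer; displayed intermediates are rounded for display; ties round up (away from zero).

topology: single-mesh involute geometry — m = 4.620, 76T/55T pair
base radii: r_b1 = 160.833676, r_b2 = 116.392792
tip radii: r_a1 = 182.074200, r_a2 = 133.716660
inv(α') = inv(23.635°) + 2·(+0.410+0.443)·tan α/(76+55) = 0.03080739  ⇒  α' = 25.21708°
a' = a·cos α / cos α' = 302.6100·cos 23.635°/cos 25.21708° = 306.429149
action lengths: √(r_a1²−r_b1²) = 85.343676, √(r_a2²−r_b2²) = 65.824488
base pitch p_b = π·m·cos α = 13.296681
CR = (85.343676 + 65.824488 − 306.429149·sin 25.21708°)/13.296681 = 1.550335
contact ratio ≈ 1.5503

1.5503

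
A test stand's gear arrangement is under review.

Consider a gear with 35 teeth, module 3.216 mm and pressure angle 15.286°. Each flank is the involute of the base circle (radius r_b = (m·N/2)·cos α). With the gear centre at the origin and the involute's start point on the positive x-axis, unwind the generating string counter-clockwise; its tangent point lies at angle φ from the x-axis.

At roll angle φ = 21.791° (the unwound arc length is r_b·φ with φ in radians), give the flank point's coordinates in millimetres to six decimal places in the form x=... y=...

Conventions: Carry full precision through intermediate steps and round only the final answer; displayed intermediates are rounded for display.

recognized (one wheel, involute flank): single-mesh tooth geometry, m = 3.216, N = 35
pitch radius r_p = m·N/2 = 3.216·35/2 = 56.280000
base radius r_b = r_p·cos α = 56.280000·cos 15.286° = 54.288919
roll angle φ = 21.791° = 0.38032470 rad
x = r_b·(cos φ + φ·sin φ) = 58.074433
y = r_b·(sin φ − φ·cos φ) = 0.981202

x=58.074433 y=0.981202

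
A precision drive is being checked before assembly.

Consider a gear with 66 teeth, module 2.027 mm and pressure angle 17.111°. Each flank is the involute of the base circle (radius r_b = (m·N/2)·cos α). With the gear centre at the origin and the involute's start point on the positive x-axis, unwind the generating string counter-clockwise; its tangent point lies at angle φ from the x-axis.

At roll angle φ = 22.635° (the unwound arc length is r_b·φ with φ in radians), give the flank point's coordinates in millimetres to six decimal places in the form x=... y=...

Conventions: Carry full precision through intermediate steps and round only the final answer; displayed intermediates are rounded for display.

class = single-mesh tooth geometry [base-circle involute, m = 2.027, 66T]
pitch radius r_p = m·N/2 = 2.027·66/2 = 66.891000
base radius r_b = r_p·cos α = 66.891000·cos 17.111° = 63.930173
roll angle φ = 22.635° = 0.39505528 rad
x = r_b·(cos φ + φ·sin φ) = 68.725956
y = r_b·(sin φ − φ·cos φ) = 1.293496

x=68.725956 y=1.293496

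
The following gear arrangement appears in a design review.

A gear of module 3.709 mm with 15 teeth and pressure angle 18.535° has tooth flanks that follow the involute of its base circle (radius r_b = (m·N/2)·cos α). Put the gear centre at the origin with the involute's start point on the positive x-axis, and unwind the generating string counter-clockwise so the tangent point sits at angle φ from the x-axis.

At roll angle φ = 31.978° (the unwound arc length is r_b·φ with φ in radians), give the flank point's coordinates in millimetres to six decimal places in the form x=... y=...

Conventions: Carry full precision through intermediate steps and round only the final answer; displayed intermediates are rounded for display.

topology: single-mesh involute geometry — m = 3.709, N = 15
pitch radius r_p = m·N/2 = 3.709·15/2 = 27.817500
base radius r_b = r_p·cos α = 27.817500·cos 18.535° = 26.374596
roll angle φ = 31.978° = 0.55812139 rad
x = r_b·(cos φ + φ·sin φ) = 30.168029
y = r_b·(sin φ − φ·cos φ) = 1.481363

x=30.168029 y=1.481363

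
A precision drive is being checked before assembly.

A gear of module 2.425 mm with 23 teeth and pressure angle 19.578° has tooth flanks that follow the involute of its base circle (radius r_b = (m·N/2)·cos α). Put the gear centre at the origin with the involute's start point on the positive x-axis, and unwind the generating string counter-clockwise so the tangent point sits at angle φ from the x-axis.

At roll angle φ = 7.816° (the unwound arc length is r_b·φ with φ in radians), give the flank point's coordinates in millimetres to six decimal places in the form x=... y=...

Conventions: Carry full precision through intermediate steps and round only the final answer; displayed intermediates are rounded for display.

x=26.518559 y=0.022192

recognized (one wheel, involute flank): single-mesh tooth geometry, m = 2.425, N = 23
pitch radius r_p = m·N/2 = 2.425·23/2 = 27.887500
base radius r_b = r_p·cos α = 27.887500·cos 19.578° = 26.275217
roll angle φ = 7.816° = 0.13641493 rad
x = r_b·(cos φ + φ·sin φ) = 26.518559
y = r_b·(sin φ − φ·cos φ) = 0.022192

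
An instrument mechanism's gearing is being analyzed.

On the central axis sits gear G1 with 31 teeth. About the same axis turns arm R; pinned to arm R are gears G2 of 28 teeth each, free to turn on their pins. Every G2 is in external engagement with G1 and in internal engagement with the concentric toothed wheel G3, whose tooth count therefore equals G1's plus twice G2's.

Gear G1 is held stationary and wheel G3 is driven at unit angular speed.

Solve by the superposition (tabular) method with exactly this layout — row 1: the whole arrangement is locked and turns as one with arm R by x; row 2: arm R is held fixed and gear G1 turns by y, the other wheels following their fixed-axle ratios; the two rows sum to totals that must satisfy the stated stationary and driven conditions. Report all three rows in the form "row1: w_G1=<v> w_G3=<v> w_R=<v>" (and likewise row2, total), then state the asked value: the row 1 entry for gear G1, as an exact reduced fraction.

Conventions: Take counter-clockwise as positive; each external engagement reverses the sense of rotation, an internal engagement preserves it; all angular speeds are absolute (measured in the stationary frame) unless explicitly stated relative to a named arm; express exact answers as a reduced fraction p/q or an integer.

row1: w_G1=87/118 w_G3=87/118 w_R=87/118
row2: w_G1=-87/118 w_G3=31/118 w_R=0
total: w_G1=0 w_G3=1 w_R=87/118
asked value: 87/118

planetary set (31T centre, 28T on arm, 87T internal) — Willis relation
row 1 (train locked, turned with arm): all members turn x
superposition row 2 [arm held]: sun y, ring −(31/87)·y, arm 0
boundary: total ω_sun = x + y = 0 and total ω_ring = x − (31/87)·y = 1  ⇒  y = -87/118, x = 87/118
row 2 ring = −(31/87)·(-87/118) = 31/118
totals (row 1 + row 2): sun 87/118 + (-87/118) = 0, ring 87/118 + 31/118 = 1, arm 87/118 + 0 = 87/118
asked cell (row1, sun) = 87/118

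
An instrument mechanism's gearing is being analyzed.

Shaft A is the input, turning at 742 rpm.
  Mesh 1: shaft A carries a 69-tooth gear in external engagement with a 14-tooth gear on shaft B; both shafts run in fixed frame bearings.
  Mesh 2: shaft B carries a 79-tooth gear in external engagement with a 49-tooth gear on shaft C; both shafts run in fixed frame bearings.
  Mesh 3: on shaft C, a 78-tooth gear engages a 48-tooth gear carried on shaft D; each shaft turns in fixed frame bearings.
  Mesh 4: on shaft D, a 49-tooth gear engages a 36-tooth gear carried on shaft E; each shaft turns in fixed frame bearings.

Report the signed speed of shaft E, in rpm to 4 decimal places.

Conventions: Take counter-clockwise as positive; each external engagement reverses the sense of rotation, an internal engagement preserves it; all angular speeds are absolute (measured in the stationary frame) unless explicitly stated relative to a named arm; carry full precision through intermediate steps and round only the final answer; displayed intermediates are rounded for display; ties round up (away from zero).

+13040.7604 rpm

topology: fixed-axis compound train — 4 meshes, A→E
mesh 1 [69T→14T]: ω = 742.0000×69/14 = 3657.0000 rpm, sense flips to −
mesh 2 [79T→49T]: ω = 3657.0000×79/49 = 5895.9796 rpm, sense flips to +
mesh 3 [78T→48T]: ω = 5895.9796×78/48 = 9580.9668 rpm, sense flips to −
mesh 4 [49T→36T]: ω = 9580.9668×49/36 = 13040.7604 rpm, sense flips to +
signed output speed = +13040.7604 rpm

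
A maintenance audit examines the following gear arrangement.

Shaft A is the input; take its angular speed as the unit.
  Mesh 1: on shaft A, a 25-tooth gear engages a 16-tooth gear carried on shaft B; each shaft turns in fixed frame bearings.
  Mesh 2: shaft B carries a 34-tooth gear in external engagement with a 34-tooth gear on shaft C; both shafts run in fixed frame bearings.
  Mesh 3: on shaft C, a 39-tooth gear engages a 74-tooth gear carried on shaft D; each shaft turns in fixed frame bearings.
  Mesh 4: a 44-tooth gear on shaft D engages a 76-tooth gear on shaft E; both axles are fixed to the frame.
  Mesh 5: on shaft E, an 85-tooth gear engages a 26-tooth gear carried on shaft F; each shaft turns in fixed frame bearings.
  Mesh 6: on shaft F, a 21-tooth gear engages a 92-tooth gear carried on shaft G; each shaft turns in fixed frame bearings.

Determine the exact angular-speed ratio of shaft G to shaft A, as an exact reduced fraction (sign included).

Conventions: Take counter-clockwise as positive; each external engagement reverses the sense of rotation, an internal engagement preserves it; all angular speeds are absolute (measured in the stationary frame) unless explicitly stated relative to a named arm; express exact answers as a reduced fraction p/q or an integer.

1472625/4139264

class = fixed-axis compound train [6 meshes; 6 ratios multiply, 6 sense flips]
mesh 1 [25T→16T]: running ratio 25/16, sense −
mesh 2 [34T→34T]: running ratio 25/16, sense +
mesh 3 [39T→74T]: running ratio 975/1184, sense −
mesh 4 [44T→76T]: running ratio 10725/22496, sense +
mesh 5 [85T→26T]: running ratio 70125/44992, sense −
mesh 6 [21T→92T]: running ratio 1472625/4139264, sense +
ω_out/ω_in = 1472625/4139264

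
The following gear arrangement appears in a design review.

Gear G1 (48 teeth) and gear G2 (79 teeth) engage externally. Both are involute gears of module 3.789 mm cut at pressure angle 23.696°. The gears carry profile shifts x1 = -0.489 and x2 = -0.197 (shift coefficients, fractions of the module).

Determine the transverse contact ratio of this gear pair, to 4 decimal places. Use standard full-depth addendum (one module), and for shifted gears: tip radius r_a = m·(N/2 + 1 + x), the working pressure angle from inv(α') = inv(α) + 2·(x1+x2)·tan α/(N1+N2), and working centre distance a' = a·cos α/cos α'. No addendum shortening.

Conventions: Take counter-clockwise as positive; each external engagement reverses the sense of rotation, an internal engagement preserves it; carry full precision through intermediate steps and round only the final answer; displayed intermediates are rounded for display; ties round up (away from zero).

single-mesh involute tooth geometry (48T engaging 79T at module 3.789)
base radii: r_b1 = 83.269245, r_b2 = 137.047299
tip radii: r_a1 = 92.872179, r_a2 = 152.708067
inv(α') = inv(23.696°) + 2·(-0.489-0.197)·tan α/(48+79) = 0.02057148  ⇒  α' = 22.18007°
a' = a·cos α / cos α' = 240.6015·cos 23.696°/cos 22.18007° = 237.922331
action lengths: √(r_a1²−r_b1²) = 41.127539, √(r_a2²−r_b2²) = 67.363131
base pitch p_b = π·m·cos α = 10.899919
CR = (41.127539 + 67.363131 − 237.922331·sin 22.18007°)/10.899919 = 1.712906
contact ratio ≈ 1.7129

1.7129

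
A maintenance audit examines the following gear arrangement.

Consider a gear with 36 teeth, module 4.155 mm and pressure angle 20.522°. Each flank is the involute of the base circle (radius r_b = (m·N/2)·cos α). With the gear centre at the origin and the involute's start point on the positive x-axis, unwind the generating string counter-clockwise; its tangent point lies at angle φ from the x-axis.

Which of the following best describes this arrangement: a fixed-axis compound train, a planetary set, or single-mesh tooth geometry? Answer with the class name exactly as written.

single-mesh tooth geometry

single-mesh involute tooth geometry (36T wheel at module 4.155)
classification: single-mesh tooth geometry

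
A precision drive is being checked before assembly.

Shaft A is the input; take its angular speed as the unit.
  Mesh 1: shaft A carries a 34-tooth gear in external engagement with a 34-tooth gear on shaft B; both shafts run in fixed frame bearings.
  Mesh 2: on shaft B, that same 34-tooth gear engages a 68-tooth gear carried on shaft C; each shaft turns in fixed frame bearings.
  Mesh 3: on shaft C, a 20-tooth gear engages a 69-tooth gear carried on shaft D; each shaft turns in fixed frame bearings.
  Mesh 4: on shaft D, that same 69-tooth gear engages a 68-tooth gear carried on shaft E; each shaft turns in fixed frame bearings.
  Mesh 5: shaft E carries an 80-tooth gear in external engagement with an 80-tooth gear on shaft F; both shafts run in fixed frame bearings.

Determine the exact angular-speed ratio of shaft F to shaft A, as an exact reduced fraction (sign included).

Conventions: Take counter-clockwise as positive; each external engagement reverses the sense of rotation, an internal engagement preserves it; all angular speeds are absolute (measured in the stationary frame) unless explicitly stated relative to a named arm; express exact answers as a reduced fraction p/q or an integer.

-5/34

class = fixed-axis compound train [5 meshes; 5 ratios multiply, 5 sense flips]
mesh 1 [34T→34T]: running ratio 1, sense −
mesh 2 [34T→68T]: running ratio 1/2, sense +
mesh 3 [20T→69T]: running ratio 10/69, sense −
mesh 4 [69T→68T]: running ratio 5/34, sense +
mesh 5 [80T→80T]: running ratio 5/34, sense −
ω_out/ω_in = -5/34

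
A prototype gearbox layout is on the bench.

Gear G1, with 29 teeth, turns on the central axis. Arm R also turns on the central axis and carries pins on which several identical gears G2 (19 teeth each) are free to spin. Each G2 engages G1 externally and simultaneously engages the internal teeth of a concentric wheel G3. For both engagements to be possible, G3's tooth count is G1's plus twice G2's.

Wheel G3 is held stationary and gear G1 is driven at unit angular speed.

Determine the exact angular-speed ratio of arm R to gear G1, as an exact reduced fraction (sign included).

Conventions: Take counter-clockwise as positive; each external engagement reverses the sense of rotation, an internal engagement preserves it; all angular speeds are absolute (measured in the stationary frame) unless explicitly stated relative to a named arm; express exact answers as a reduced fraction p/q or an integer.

recognized (axles ride arm R): planetary set, 29/19/67 teeth
ring teeth: 29 + 2·19 = 67
29(ω_sun−ω_arm) = −67(ω_ring−ω_arm),  ω_ring = 0, ω_sun = 1
29(1−ω_arm) = −67(0−ω_arm)  ⇒  96·ω_arm = 29  ⇒  ω_arm = 29/96
ω_out/ω_in = 29/96

29/96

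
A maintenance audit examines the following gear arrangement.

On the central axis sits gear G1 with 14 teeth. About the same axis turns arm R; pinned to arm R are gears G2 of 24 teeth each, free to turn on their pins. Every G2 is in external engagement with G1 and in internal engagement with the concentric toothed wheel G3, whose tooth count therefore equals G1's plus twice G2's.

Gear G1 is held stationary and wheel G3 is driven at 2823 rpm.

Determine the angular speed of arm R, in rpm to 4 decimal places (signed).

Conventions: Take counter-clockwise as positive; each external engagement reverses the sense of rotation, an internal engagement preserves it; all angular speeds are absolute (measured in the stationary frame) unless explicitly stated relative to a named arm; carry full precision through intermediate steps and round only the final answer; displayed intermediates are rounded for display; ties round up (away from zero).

+2302.9737 rpm

topology: planetary set — G1 14T / G2 24T / G3 62T, arm = carrier (Willis)
normalise by the input: solve with ω_ring = 1, then scale by 2823 rpm
ring teeth: 14 + 2·24 = 62
14(ω_sun−ω_arm) = −62(ω_ring−ω_arm),  ω_sun = 0, ω_ring = 1
14(0−ω_arm) = −62(1−ω_arm)  ⇒  76·ω_arm = 62  ⇒  ω_arm = 31/38
scale: ω_arm = 31/38 × 2823 rpm = +2302.9737 rpm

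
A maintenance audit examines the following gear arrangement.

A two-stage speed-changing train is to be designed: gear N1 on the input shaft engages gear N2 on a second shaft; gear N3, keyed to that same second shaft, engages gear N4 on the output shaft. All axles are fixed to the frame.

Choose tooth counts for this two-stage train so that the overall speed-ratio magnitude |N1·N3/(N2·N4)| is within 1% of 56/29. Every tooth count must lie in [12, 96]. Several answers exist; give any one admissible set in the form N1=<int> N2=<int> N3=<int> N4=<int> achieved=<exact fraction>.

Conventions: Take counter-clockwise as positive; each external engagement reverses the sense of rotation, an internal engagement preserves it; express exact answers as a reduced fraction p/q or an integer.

class = fixed-axis compound train [2-stage, 56/29 wanted]
target = 56/29 in lowest terms: an exact hit needs N1·N3 = k·56 and N2·N4 = k·29 for one integer k, every count in [12, 96]; additionally prefer no 1:1 stage (N1 ≠ N2, N3 ≠ N4)
k = 1…11: no 1:1-free in-range split of k·56 and k·29 into factor pairs; take k = 12
k = 12: N1·N3 = 672 = 12·56, N2·N4 = 348 = 29·12
achieved = 12·56/(29·12) = 56/29; |achieved − target| = 0 ≤ 14/725 ✓

N1=12 N2=29 N3=56 N4=12 achieved=56/29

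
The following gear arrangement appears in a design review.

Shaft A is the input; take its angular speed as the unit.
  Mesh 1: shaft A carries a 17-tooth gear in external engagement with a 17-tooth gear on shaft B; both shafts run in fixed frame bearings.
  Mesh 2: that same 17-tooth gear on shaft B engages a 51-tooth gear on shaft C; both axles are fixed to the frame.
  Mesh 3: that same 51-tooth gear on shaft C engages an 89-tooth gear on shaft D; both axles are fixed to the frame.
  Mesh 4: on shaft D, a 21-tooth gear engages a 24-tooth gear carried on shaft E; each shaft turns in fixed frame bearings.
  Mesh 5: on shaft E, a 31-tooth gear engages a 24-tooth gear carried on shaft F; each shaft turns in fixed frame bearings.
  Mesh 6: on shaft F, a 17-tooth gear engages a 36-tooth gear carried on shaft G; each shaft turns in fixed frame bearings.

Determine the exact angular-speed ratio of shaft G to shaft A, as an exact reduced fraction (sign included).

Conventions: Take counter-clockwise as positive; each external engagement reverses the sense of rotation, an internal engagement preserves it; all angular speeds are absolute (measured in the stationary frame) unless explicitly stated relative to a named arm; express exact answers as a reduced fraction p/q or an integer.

62713/615168

class = fixed-axis compound train [6 meshes; 6 ratios multiply, 6 sense flips]
mesh 1 [17T→17T]: running ratio 1, sense −
mesh 2 [17T→51T]: running ratio 1/3, sense +
mesh 3 [51T→89T]: running ratio 17/89, sense −
mesh 4 [21T→24T]: running ratio 119/712, sense +
mesh 5 [31T→24T]: running ratio 3689/17088, sense −
mesh 6 [17T→36T]: running ratio 62713/615168, sense +
ω_out/ω_in = 62713/615168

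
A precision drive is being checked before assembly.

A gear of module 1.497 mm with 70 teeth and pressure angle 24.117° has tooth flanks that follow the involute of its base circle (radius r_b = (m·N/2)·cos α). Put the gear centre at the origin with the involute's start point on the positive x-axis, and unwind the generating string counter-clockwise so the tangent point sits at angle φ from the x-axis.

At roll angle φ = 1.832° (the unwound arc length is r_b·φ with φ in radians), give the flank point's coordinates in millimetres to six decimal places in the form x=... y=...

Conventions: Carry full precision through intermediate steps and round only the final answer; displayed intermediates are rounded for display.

topology: single-mesh involute geometry — m = 1.497, N = 70
pitch radius r_p = m·N/2 = 1.497·70/2 = 52.395000
base radius r_b = r_p·cos α = 52.395000·cos 24.117° = 47.821597
roll angle φ = 1.832° = 0.03197443 rad
x = r_b·(cos φ + φ·sin φ) = 47.846036
y = r_b·(sin φ − φ·cos φ) = 0.000521

x=47.846036 y=0.000521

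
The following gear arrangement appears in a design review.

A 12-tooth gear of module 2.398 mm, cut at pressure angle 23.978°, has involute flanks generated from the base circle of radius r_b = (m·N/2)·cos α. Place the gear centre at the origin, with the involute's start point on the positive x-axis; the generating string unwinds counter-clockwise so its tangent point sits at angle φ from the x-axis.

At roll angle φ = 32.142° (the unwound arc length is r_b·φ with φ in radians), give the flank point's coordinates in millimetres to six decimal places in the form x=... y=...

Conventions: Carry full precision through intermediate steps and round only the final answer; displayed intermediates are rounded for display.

x=15.055008 y=0.749557

class = single-mesh tooth geometry [base-circle involute, m = 2.398, 12T]
pitch radius r_p = m·N/2 = 2.398·12/2 = 14.388000
base radius r_b = r_p·cos α = 14.388000·cos 23.978° = 13.146338
roll angle φ = 32.142° = 0.56098373 rad
x = r_b·(cos φ + φ·sin φ) = 15.055008
y = r_b·(sin φ − φ·cos φ) = 0.749557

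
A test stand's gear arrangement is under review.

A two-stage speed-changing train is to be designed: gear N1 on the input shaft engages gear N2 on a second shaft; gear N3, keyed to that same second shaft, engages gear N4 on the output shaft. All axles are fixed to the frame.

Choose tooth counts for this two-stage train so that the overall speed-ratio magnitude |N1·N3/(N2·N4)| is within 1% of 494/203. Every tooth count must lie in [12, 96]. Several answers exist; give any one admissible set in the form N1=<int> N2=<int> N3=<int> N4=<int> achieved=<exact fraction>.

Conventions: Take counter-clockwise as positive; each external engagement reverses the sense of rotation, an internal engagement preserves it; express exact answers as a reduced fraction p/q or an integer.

topology: fixed-axis compound train — 2 stages, target 494/203
target = 494/203 in lowest terms: an exact hit needs N1·N3 = k·494 and N2·N4 = k·203 for one integer k, every count in [12, 96]; additionally prefer no 1:1 stage (N1 ≠ N2, N3 ≠ N4)
k = 1: no 1:1-free in-range split of k·494 and k·203 into factor pairs; take k = 2
k = 2: N1·N3 = 988 = 13·76, N2·N4 = 406 = 14·29
achieved = 13·76/(14·29) = 494/203; |achieved − target| = 0 ≤ 247/10150 ✓

N1=13 N2=14 N3=76 N4=29 achieved=494/203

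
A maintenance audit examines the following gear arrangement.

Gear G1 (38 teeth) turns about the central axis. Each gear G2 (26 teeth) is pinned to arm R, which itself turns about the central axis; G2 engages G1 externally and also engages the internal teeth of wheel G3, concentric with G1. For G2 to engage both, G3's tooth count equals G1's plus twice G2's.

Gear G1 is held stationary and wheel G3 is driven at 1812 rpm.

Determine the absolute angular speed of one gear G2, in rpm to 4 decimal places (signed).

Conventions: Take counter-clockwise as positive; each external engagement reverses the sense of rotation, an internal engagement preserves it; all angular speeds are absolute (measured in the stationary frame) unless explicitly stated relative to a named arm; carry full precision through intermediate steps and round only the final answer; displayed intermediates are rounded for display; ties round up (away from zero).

+3136.1538 rpm

topology: planetary set — G1 38T / G2 26T / G3 90T, arm = carrier (Willis)
normalise by the input: solve with ω_ring = 1, then scale by 1812 rpm
ring teeth: 38 + 2·26 = 90
38(ω_sun−ω_arm) = −90(ω_ring−ω_arm),  ω_sun = 0, ω_ring = 1
38(0−ω_arm) = −90(1−ω_arm)  ⇒  128·ω_arm = 90  ⇒  ω_arm = 45/64
sun–planet mesh: 38·(0−45/64) = −26·(ω_p−ω_arm)  ⇒  ω_p−ω_arm = 855/832
ω_p = 45/64 + 855/832 = 45/26
scale: ω_p = 45/26 × 1812 rpm = +3136.1538 rpm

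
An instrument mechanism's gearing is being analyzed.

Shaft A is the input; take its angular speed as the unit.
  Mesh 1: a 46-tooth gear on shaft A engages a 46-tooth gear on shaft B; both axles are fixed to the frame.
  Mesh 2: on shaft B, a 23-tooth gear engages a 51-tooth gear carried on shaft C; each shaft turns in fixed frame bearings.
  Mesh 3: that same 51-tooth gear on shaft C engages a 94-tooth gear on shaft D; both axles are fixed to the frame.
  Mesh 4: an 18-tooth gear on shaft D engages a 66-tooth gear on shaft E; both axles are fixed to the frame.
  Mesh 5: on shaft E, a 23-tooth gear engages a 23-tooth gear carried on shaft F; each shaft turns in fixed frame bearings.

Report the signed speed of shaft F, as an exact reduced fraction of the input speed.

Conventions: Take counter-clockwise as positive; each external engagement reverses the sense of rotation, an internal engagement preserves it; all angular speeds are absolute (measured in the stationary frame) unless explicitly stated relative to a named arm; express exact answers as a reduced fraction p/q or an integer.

-69/1034

5-mesh fixed-axis compound train (all bearings frame-fixed)
mesh 1 [46T→46T]: |ω|/ω_in = 1×46/46 = 1, sense flips to −
mesh 2 [23T→51T]: |ω|/ω_in = 1×23/51 = 23/51, sense flips to +
mesh 3 [51T→94T]: |ω|/ω_in = (23/51)×51/94 = 23/94, sense flips to −
mesh 4 [18T→66T]: |ω|/ω_in = (23/94)×18/66 = 69/1034, sense flips to +
mesh 5 [23T→23T]: |ω|/ω_in = (69/1034)×23/23 = 69/1034, sense flips to −
signed output speed (× input speed) = -69/1034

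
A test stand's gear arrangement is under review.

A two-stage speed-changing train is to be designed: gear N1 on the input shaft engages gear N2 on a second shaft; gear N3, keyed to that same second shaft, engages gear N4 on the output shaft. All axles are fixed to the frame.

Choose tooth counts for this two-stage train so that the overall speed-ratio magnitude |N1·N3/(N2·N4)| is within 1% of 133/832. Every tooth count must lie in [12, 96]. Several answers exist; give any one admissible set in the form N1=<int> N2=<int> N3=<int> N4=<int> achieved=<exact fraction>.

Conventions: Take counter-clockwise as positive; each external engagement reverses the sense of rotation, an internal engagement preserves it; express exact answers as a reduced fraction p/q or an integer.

N1=14 N2=26 N3=19 N4=64 achieved=133/832

topology: fixed-axis compound train — 2 stages, target 133/832
target = 133/832 in lowest terms: an exact hit needs N1·N3 = k·133 and N2·N4 = k·832 for one integer k, every count in [12, 96]; additionally prefer no 1:1 stage (N1 ≠ N2, N3 ≠ N4)
k = 1: no 1:1-free in-range split of k·133 and k·832 into factor pairs; take k = 2
k = 2: N1·N3 = 266 = 14·19, N2·N4 = 1664 = 26·64
achieved = 14·19/(26·64) = 133/832; |achieved − target| = 0 ≤ 133/83200 ✓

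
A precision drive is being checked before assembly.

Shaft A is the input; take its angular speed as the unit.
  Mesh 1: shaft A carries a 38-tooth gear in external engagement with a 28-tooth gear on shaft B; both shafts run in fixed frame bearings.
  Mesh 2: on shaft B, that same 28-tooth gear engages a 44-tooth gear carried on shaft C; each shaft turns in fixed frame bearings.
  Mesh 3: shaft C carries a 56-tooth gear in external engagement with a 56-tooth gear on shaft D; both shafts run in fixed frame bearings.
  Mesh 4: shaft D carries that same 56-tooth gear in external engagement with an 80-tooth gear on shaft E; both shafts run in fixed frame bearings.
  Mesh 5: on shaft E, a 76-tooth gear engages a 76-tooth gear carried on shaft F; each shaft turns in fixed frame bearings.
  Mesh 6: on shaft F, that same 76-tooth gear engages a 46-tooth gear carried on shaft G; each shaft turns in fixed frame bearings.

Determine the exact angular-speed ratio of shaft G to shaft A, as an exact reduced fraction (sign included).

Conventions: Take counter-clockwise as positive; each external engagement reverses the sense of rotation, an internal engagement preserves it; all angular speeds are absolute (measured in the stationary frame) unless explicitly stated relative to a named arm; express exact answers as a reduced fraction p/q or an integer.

class = fixed-axis compound train [6 meshes; 6 ratios multiply, 6 sense flips]
mesh 1 [38T→28T]: running ratio 19/14, sense −
mesh 2 [28T→44T]: running ratio 19/22, sense +
mesh 3 [56T→56T]: running ratio 19/22, sense −
mesh 4 [56T→80T]: running ratio 133/220, sense +
mesh 5 [76T→76T]: running ratio 133/220, sense −
mesh 6 [76T→46T]: running ratio 2527/2530, sense +
ω_out/ω_in = 2527/2530

2527/2530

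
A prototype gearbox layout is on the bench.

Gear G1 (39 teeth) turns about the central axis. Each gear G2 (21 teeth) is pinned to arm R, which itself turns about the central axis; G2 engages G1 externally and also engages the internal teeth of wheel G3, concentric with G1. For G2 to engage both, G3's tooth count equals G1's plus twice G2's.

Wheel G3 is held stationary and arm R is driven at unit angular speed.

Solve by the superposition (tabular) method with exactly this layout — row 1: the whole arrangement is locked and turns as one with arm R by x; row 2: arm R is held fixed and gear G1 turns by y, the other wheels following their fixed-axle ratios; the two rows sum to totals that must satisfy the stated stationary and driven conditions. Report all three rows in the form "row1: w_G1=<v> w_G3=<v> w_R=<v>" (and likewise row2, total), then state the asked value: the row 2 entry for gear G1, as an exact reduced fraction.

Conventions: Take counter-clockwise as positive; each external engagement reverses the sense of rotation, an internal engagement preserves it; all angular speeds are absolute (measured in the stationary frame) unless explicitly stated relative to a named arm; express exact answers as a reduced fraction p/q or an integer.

topology: planetary set — G1 39T / G2 21T / G3 81T, arm = carrier (Willis)
row 1: whole set turns with the arm by x
superposition row 2 [arm held]: sun y, ring −(39/81)·y, arm 0
boundary: total ω_ring = x − (39/81)·y = 0 and total ω_arm = x = 1  ⇒  y = 27/13, x = 1
row 2 ring = −(39/81)·27/13 = -1
totals (row 1 + row 2): sun 1 + 27/13 = 40/13, ring 1 + (-1) = 0, arm 1 + 0 = 1
asked cell (row2, sun) = 27/13

row1: w_G1=1 w_G3=1 w_R=1
row2: w_G1=27/13 w_G3=-1 w_R=0
total: w_G1=40/13 w_G3=0 w_R=1
asked value: 27/13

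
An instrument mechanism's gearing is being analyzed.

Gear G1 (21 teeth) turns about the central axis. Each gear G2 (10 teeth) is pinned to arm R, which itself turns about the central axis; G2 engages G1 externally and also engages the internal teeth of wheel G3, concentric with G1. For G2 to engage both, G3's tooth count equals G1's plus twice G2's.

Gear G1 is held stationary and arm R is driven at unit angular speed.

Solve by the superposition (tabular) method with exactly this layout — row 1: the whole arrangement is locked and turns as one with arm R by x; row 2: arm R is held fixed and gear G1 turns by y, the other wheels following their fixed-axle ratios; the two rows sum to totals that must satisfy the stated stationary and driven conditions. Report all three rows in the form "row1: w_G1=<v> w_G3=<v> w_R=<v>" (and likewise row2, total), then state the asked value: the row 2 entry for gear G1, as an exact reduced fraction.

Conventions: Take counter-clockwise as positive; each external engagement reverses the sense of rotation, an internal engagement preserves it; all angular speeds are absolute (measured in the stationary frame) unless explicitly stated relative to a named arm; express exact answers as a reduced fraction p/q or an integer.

row1: w_G1=1 w_G3=1 w_R=1
row2: w_G1=-1 w_G3=21/41 w_R=0
total: w_G1=0 w_G3=62/41 w_R=1
asked value: -1

recognized (axles ride arm R): planetary set, 21/10/41 teeth
row 1 (train locked, turned with arm): all members turn x
superposition row 2 [arm held]: sun y, ring −(21/41)·y, arm 0
boundary: total ω_sun = x + y = 0 and total ω_arm = x = 1  ⇒  y = -1, x = 1
row 2 ring = −(21/41)·(-1) = 21/41
totals (row 1 + row 2): sun 1 + (-1) = 0, ring 1 + 21/41 = 62/41, arm 1 + 0 = 1
asked cell (row2, sun) = -1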